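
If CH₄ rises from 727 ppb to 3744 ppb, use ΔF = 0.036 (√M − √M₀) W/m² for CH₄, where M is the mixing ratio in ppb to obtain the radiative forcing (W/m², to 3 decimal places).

ΔF = 1.232 W/m²

CH₄: 0.036 × (√3744 − √727) = 0.036 × (61.1882 − 26.9629) = 0.036 × 34.2253 = 1.2321 W/m².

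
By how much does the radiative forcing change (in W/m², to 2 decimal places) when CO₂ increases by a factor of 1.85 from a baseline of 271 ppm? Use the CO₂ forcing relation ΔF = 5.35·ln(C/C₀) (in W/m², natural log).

ΔF = 5.35 × ln(1.85) = 5.35 × 0.61519 = 3.2913 W/m².

ΔF = 3.29 W/m²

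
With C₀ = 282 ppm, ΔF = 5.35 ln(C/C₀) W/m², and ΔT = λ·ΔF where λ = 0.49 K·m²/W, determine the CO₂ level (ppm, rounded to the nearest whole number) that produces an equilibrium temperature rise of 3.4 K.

C ≈ 1032 ppm

Required forcing: ΔF = ΔT/λ = 3.4/0.49 = 6.9388 W/m².
Then ln(C/282) = ΔF/5.35 = 6.9388/5.35 = 1.29697.
So C = 282 × e^1.29697 = 282 × 3.65820 = 1031.61 ppm.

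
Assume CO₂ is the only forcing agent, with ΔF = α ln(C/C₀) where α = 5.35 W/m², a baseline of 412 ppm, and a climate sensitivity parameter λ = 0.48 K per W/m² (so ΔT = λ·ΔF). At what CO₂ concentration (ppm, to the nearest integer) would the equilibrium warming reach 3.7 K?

C ≈ 1740 ppm

Required forcing: ΔF = ΔT/λ = 3.7/0.48 = 7.7083 W/m².
Then ln(C/412) = ΔF/5.35 = 7.7083/5.35 = 1.44080.
So C = 412 × e^1.44080 = 412 × 4.22407 = 1740.32 ppm.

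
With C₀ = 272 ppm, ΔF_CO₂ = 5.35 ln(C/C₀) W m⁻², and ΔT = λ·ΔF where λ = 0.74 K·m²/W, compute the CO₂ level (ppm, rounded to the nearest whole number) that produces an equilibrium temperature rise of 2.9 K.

C ≈ 566 ppm

Required forcing: ΔF = ΔT/λ = 2.9/0.74 = 3.9189 W/m².
Then ln(C/272) = ΔF/5.35 = 3.9189/5.35 = 0.73250.
So C = 272 × e^0.73250 = 272 × 2.08027 = 565.83 ppm.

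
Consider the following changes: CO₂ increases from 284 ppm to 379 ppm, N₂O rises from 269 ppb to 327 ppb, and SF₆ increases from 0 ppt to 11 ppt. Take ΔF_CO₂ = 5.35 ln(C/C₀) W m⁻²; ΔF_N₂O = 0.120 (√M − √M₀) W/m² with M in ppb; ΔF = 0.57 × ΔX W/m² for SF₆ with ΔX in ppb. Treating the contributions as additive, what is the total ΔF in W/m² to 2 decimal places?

CO₂: 5.35 × ln(379/284) = 5.35 × ln(1.33451) = 5.35 × 0.28856 = 1.5438 W/m².
N₂O: 0.120 × (√327 − √269) = 0.120 × (18.0831 − 16.4012) = 0.120 × 1.6819 = 0.2018 W/m².
SF₆: Δ = 11 − 0 = 11 ppt = 0.011 ppb; ΔF = 0.57 × 0.011 = 0.0063 W/m².
Total ΔF = 1.5438 + 0.2018 + 0.0063 = 1.7519 W/m².

ΔF = 1.75 W/m²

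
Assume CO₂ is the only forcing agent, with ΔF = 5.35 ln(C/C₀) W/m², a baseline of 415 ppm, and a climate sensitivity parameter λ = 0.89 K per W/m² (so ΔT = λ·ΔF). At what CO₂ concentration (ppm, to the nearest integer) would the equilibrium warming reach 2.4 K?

C ≈ 687 ppm

Required forcing: ΔF = ΔT/λ = 2.4/0.89 = 2.6966 W/m².
Then ln(C/415) = ΔF/5.35 = 2.6966/5.35 = 0.50404.
So C = 415 × e^0.50404 = 415 × 1.65540 = 686.99 ppm.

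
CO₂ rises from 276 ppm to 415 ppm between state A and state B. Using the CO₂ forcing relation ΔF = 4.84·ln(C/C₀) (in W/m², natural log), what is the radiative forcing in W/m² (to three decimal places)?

CO₂ absorption bands are partially saturated, so forcing scales with the logarithm of the concentration ratio.
CO₂: 4.84 × ln(415/276) = 4.84 × ln(1.50362) = 4.84 × 0.40788 = 1.9741 W/m².

ΔF = 1.974 W/m²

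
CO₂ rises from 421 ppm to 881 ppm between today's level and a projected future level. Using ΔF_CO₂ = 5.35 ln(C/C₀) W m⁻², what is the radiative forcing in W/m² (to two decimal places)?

CO₂ absorption bands are partially saturated, so forcing scales with the logarithm of the concentration ratio.
CO₂: 5.35 × ln(881/421) = 5.35 × ln(2.09264) = 5.35 × 0.73843 = 3.9506 W/m².

ΔF = 3.95 W/m²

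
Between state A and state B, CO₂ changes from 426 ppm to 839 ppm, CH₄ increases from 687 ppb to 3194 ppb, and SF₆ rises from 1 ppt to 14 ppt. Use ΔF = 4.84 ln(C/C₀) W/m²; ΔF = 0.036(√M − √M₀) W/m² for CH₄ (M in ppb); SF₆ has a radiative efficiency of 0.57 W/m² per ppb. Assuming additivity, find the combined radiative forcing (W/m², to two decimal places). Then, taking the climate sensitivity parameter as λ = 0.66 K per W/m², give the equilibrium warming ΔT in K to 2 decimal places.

ΔF = 4.38 W/m²; ΔT = 2.89 K

CO₂: 4.84 × ln(839/426) = 4.84 × ln(1.96948) = 4.84 × 0.67777 = 3.2804 W/m².
CH₄: 0.036 × (√3194 − √687) = 0.036 × (56.5155 − 26.2107) = 0.036 × 30.3048 = 1.0910 W/m².
SF₆: Δ = 14 − 1 = 13 ppt = 0.013 ppb; ΔF = 0.57 × 0.013 = 0.0074 W/m².
Total ΔF = 3.2804 + 1.0910 + 0.0074 = 4.3788 W/m².
ΔT = λ ΔF = 0.66 × 4.38 = 2.8908 K.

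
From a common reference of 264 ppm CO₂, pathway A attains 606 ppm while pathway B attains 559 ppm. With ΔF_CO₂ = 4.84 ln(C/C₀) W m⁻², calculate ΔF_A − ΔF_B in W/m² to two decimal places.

ΔF_A = 4.84 ln(606/264) = 4.84 × 0.83093 = 4.0217 W/m².
ΔF_B = 4.84 ln(559/264) = 4.84 × 0.75020 = 3.6310 W/m².
Difference: 4.0217 − 3.6310 = 0.3907 W/m².
(Equivalently, ΔF_A − ΔF_B = 4.84 ln(606/559) = 4.84 × 0.08073 = 0.3907 W/m².)

ΔF_A − ΔF_B = 0.39 W/m²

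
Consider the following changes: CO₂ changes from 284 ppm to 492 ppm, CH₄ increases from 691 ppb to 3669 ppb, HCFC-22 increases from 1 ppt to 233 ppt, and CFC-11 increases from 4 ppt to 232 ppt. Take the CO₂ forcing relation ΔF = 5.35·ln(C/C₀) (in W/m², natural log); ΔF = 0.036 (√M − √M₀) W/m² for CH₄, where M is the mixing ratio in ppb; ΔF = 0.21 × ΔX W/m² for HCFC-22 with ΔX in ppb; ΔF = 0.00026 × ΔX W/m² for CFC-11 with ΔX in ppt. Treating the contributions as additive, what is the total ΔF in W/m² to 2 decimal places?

ΔF = 4.28 W/m²

CO₂: 5.35 × ln(492/284) = 5.35 × ln(1.73239) = 5.35 × 0.54950 = 2.9398 W/m².
CH₄: 0.036 × (√3669 − √691) = 0.036 × (60.5723 − 26.2869) = 0.036 × 34.2854 = 1.2343 W/m².
HCFC-22: Δ = 233 − 1 = 232 ppt = 0.232 ppb; ΔF = 0.21 × 0.232 = 0.0487 W/m².
CFC-11: ΔF = 0.00026 × (232 − 4) = 0.00026 × 228 = 0.0593 W/m².
Total ΔF = 2.9398 + 1.2343 + 0.0487 + 0.0593 = 4.2821 W/m².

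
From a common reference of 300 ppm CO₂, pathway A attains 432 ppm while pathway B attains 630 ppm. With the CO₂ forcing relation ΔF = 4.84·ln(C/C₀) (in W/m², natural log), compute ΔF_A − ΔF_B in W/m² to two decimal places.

ΔF_A − ΔF_B = -1.83 W/m²

ΔF_A = 4.84 ln(432/300) = 4.84 × 0.36464 = 1.7649 W/m².
ΔF_B = 4.84 ln(630/300) = 4.84 × 0.74194 = 3.5910 W/m².
Difference: 1.7649 − 3.5910 = -1.8261 W/m².
(Equivalently, ΔF_A − ΔF_B = 4.84 ln(432/630) = 4.84 × -0.37729 = -1.8261 W/m².)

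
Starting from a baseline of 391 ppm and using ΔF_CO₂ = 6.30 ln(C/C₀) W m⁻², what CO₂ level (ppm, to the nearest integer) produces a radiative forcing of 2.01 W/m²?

Set 6.30 ln(C/391) = 2.01, so ln(C/391) = 2.01/6.30 = 0.31905.
Then C/391 = e^0.31905 = 1.37582, giving C = 391 × 1.37582 = 537.95 ppm.

C ≈ 538 ppm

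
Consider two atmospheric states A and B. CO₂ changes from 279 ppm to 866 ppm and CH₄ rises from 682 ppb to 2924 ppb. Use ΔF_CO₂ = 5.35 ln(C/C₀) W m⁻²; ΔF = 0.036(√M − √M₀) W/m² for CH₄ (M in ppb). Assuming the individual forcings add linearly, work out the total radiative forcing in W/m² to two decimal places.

CO₂: 5.35 × ln(866/279) = 5.35 × ln(3.10394) = 5.35 × 1.13267 = 6.0598 W/m².
CH₄: 0.036 × (√2924 − √682) = 0.036 × (54.0740 − 26.1151) = 0.036 × 27.9589 = 1.0065 W/m².
Total ΔF = 6.0598 + 1.0065 = 7.0663 W/m².

ΔF = 7.07 W/m²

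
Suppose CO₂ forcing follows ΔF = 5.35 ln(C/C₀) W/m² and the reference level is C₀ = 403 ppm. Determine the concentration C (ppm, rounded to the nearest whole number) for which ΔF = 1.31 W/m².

Set 5.35 ln(C/403) = 1.31, so ln(C/403) = 1.31/5.35 = 0.24486.
Then C/403 = e^0.24486 = 1.27744, giving C = 403 × 1.27744 = 514.81 ppm.

C ≈ 515 ppm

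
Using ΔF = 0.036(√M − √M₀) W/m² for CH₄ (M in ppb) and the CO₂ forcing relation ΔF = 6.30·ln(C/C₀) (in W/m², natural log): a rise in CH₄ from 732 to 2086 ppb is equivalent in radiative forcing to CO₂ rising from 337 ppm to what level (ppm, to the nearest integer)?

C ≈ 375 ppm

CH₄ forcing: 0.036 × (√2086 − √732) = 0.036 × (45.6727 − 27.0555) = 0.036 × 18.6172 = 0.67022 W/m².
Set 6.30 ln(C/337) = 0.67022: ln(C/337) = 0.67022/6.30 = 0.10638, so C = 337 × e^0.10638 = 337 × 1.11224 = 374.82 ppm.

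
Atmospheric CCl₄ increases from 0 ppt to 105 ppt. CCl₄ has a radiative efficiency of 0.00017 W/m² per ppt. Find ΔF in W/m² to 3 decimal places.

ΔF = 0.018 W/m²

CCl₄: ΔF = 0.00017 × (105 − 0) = 0.00017 × 105 = 0.0179 W/m².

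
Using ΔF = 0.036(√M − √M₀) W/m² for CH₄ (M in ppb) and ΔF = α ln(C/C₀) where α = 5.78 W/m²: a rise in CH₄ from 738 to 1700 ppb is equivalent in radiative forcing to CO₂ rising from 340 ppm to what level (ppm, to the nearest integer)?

CH₄ forcing: 0.036 × (√1700 − √738) = 0.036 × (41.2311 − 27.1662) = 0.036 × 14.0649 = 0.50634 W/m².
Set 5.78 ln(C/340) = 0.50634: ln(C/340) = 0.50634/5.78 = 0.08760, so C = 340 × e^0.08760 = 340 × 1.09155 = 371.13 ppm.

C ≈ 371 ppm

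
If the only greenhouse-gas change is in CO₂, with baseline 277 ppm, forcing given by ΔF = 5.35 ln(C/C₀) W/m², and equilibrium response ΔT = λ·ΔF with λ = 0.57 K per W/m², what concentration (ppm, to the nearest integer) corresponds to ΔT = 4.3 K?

C ≈ 1135 ppm

Required forcing: ΔF = ΔT/λ = 4.3/0.57 = 7.5439 W/m².
Then ln(C/277) = ΔF/5.35 = 7.5439/5.35 = 1.41007.
So C = 277 × e^1.41007 = 277 × 4.09624 = 1134.66 ppm.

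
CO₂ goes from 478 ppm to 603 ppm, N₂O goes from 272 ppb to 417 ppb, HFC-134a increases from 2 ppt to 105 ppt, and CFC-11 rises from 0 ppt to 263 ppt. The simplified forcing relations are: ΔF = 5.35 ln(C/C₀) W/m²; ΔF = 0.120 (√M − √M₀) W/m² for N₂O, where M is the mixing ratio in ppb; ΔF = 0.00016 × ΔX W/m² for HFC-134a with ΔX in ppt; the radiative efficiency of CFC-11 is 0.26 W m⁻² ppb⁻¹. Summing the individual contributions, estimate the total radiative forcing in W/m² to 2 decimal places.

CO₂: 5.35 × ln(603/478) = 5.35 × ln(1.26151) = 5.35 × 0.23231 = 1.2429 W/m².
N₂O: 0.120 × (√417 − √272) = 0.120 × (20.4206 − 16.4924) = 0.120 × 3.9282 = 0.4714 W/m².
HFC-134a: ΔF = 0.00016 × (105 − 2) = 0.00016 × 103 = 0.0165 W/m².
CFC-11: Δ = 263 − 0 = 263 ppt = 0.263 ppb; ΔF = 0.26 × 0.263 = 0.0684 W/m².
Total ΔF = 1.2429 + 0.4714 + 0.0165 + 0.0684 = 1.7992 W/m².

ΔF = 1.80 W/m²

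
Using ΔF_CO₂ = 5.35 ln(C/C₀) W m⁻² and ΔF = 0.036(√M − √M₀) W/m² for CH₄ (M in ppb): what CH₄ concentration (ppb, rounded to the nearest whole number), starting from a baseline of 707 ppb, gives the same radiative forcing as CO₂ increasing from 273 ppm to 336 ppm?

CO₂ forcing: 5.35 × ln(336/273) = 5.35 × 0.207639 = 1.11087 W/m².
Set 0.036(√M − √707) = 1.11087: √M = 1.11087/0.036 + √707 = 30.8575 + 26.5895 = 57.4470.
M = (57.4470)² = 3300.16 ppb.

M ≈ 3300 ppb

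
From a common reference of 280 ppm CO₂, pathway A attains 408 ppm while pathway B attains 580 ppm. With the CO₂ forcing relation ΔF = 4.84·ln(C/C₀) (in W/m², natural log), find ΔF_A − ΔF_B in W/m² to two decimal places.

ΔF_A = 4.84 ln(408/280) = 4.84 × 0.37648 = 1.8222 W/m².
ΔF_B = 4.84 ln(580/280) = 4.84 × 0.72824 = 3.5247 W/m².
Difference: 1.8222 − 3.5247 = -1.7025 W/m².
(Equivalently, ΔF_A − ΔF_B = 4.84 ln(408/580) = 4.84 × -0.35176 = -1.7025 W/m².)

ΔF_A − ΔF_B = -1.70 W/m²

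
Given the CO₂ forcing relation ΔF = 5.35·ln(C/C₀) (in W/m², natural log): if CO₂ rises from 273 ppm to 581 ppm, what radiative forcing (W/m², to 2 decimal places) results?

CO₂ absorption bands are partially saturated, so forcing scales with the logarithm of the concentration ratio.
CO₂: 5.35 × ln(581/273) = 5.35 × ln(2.12821) = 5.35 × 0.75528 = 4.0407 W/m².

ΔF = 4.04 W/m²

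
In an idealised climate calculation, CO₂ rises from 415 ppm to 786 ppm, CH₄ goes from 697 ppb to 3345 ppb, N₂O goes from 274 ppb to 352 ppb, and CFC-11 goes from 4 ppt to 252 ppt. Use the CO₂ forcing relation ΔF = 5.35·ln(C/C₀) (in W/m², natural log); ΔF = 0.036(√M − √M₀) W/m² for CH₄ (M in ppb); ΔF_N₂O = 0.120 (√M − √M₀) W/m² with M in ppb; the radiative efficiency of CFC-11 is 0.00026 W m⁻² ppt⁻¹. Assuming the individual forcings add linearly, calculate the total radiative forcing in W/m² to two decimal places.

CO₂: 5.35 × ln(786/415) = 5.35 × ln(1.89398) = 5.35 × 0.63868 = 3.4169 W/m².
CH₄: 0.036 × (√3345 − √697) = 0.036 × (57.8360 − 26.4008) = 0.036 × 31.4352 = 1.1317 W/m².
N₂O: 0.120 × (√352 − √274) = 0.120 × (18.7617 − 16.5529) = 0.120 × 2.2088 = 0.2651 W/m².
CFC-11: ΔF = 0.00026 × (252 − 4) = 0.00026 × 248 = 0.0645 W/m².
Total ΔF = 3.4169 + 1.1317 + 0.2651 + 0.0645 = 4.8782 W/m².

ΔF = 4.88 W/m²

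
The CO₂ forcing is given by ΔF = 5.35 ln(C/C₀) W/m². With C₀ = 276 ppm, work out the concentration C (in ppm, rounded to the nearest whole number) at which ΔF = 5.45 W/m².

Set 5.35 ln(C/276) = 5.45, so ln(C/276) = 5.45/5.35 = 1.01869.
Then C/276 = e^1.01869 = 2.76956, giving C = 276 × 2.76956 = 764.40 ppm.

C ≈ 764 ppm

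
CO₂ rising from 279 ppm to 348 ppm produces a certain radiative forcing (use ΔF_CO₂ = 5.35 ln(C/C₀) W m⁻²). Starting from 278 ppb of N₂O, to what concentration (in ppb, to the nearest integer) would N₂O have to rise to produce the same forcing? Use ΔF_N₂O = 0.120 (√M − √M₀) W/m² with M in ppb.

M ≈ 704 ppb

CO₂ forcing: 5.35 × ln(348/279) = 5.35 × 0.220991 = 1.18230 W/m².
Set 0.120(√M − √278) = 1.18230: √M = 1.18230/0.120 + √278 = 9.8525 + 16.6733 = 26.5258.
M = (26.5258)² = 703.62 ppb.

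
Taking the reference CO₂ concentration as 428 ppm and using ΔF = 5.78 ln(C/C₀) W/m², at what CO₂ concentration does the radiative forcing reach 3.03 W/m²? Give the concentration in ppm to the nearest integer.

C ≈ 723 ppm

Set 5.78 ln(C/428) = 3.03, so ln(C/428) = 3.03/5.78 = 0.52422.
Then C/428 = e^0.52422 = 1.68914, giving C = 428 × 1.68914 = 722.95 ppm.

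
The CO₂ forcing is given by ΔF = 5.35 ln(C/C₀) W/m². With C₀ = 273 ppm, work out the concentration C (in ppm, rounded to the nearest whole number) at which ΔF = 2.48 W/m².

Set 5.35 ln(C/273) = 2.48, so ln(C/273) = 2.48/5.35 = 0.46355.
Then C/273 = e^0.46355 = 1.58971, giving C = 273 × 1.58971 = 433.99 ppm.

C ≈ 434 ppm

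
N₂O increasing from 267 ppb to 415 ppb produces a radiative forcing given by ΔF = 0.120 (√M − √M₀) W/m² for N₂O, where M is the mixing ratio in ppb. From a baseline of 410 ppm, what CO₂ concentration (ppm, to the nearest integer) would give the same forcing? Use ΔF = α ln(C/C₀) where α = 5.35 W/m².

N₂O forcing: 0.120 × (√415 − √267) = 0.120 × (20.3715 − 16.3401) = 0.120 × 4.0314 = 0.48377 W/m².
Set 5.35 ln(C/410) = 0.48377: ln(C/410) = 0.48377/5.35 = 0.09042, so C = 410 × e^0.09042 = 410 × 1.09463 = 448.80 ppm.

C ≈ 449 ppm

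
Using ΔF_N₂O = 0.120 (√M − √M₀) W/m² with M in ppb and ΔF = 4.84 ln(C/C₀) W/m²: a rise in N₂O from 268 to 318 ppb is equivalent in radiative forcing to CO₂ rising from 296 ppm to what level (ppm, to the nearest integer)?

N₂O forcing: 0.120 × (√318 − √268) = 0.120 × (17.8326 − 16.3707) = 0.120 × 1.4619 = 0.17543 W/m².
Set 4.84 ln(C/296) = 0.17543: ln(C/296) = 0.17543/4.84 = 0.03625, so C = 296 × e^0.03625 = 296 × 1.03692 = 306.93 ppm.

C ≈ 307 ppm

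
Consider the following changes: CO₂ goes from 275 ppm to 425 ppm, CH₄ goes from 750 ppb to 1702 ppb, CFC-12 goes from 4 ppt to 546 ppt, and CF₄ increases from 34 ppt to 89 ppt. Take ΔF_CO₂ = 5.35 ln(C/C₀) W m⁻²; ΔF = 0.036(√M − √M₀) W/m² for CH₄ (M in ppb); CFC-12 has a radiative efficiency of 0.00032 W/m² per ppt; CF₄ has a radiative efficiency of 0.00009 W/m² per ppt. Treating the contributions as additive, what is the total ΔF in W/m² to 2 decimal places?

CO₂: 5.35 × ln(425/275) = 5.35 × ln(1.54545) = 5.35 × 0.43532 = 2.3290 W/m².
CH₄: 0.036 × (√1702 − √750) = 0.036 × (41.2553 − 27.3861) = 0.036 × 13.8692 = 0.4993 W/m².
CFC-12: ΔF = 0.00032 × (546 − 4) = 0.00032 × 542 = 0.1734 W/m².
CF₄: ΔF = 0.00009 × (89 − 34) = 0.00009 × 55 = 0.0050 W/m².
Total ΔF = 2.3290 + 0.4993 + 0.1734 + 0.0050 = 3.0067 W/m².

ΔF = 3.01 W/m²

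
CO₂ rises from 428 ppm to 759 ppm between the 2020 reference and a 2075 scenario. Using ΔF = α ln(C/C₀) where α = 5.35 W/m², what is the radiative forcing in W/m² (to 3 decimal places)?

ΔF = 3.065 W/m²

CO₂: 5.35 × ln(759/428) = 5.35 × ln(1.77336) = 5.35 × 0.57288 = 3.0649 W/m².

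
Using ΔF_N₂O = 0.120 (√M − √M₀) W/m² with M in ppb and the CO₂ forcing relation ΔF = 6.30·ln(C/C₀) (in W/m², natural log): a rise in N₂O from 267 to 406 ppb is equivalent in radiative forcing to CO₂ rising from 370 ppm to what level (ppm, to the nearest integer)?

C ≈ 398 ppm

N₂O forcing: 0.120 × (√406 − √267) = 0.120 × (20.1494 − 16.3401) = 0.120 × 3.8093 = 0.45712 W/m².
Set 6.30 ln(C/370) = 0.45712: ln(C/370) = 0.45712/6.30 = 0.07256, so C = 370 × e^0.07256 = 370 × 1.07526 = 397.85 ppm.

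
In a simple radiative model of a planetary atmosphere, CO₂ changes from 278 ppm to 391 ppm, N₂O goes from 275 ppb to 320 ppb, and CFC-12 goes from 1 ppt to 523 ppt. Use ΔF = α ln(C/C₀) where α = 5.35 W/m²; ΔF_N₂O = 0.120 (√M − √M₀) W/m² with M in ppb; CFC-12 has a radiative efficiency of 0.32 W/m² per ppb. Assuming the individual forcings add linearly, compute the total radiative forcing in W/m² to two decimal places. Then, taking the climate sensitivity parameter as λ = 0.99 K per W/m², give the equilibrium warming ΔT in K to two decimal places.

ΔF = 2.15 W/m²; ΔT = 2.13 K

CO₂: 5.35 × ln(391/278) = 5.35 × ln(1.40647) = 5.35 × 0.34108 = 1.8248 W/m².
N₂O: 0.120 × (√320 − √275) = 0.120 × (17.8885 − 16.5831) = 0.120 × 1.3054 = 0.1566 W/m².
CFC-12: Δ = 523 − 1 = 522 ppt = 0.522 ppb; ΔF = 0.32 × 0.522 = 0.1670 W/m².
Total ΔF = 1.8248 + 0.1566 + 0.1670 = 2.1484 W/m².
ΔT = λ ΔF = 0.99 × 2.15 = 2.1285 K.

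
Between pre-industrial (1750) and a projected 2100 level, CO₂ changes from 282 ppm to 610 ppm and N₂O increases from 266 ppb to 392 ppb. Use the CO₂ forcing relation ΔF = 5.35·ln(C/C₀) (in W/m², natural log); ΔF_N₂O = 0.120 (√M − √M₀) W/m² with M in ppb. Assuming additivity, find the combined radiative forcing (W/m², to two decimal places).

ΔF = 4.55 W/m²

CO₂: 5.35 × ln(610/282) = 5.35 × ln(2.16312) = 5.35 × 0.77155 = 4.1278 W/m².
N₂O: 0.120 × (√392 − √266) = 0.120 × (19.7990 − 16.3095) = 0.120 × 3.4895 = 0.4187 W/m².
Total ΔF = 4.1278 + 0.4187 = 4.5465 W/m².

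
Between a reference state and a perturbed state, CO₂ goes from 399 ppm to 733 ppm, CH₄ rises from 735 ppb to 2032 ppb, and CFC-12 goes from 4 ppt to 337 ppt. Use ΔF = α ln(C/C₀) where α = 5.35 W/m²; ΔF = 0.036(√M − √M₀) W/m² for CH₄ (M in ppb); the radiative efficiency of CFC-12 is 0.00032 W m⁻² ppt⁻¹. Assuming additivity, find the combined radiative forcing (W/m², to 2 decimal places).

ΔF = 4.01 W/m²

CO₂: 5.35 × ln(733/399) = 5.35 × ln(1.83709) = 5.35 × 0.60818 = 3.2538 W/m².
CH₄: 0.036 × (√2032 − √735) = 0.036 × (45.0777 − 27.1109) = 0.036 × 17.9668 = 0.6468 W/m².
CFC-12: ΔF = 0.00032 × (337 − 4) = 0.00032 × 333 = 0.1066 W/m².
Total ΔF = 3.2538 + 0.6468 + 0.1066 = 4.0072 W/m².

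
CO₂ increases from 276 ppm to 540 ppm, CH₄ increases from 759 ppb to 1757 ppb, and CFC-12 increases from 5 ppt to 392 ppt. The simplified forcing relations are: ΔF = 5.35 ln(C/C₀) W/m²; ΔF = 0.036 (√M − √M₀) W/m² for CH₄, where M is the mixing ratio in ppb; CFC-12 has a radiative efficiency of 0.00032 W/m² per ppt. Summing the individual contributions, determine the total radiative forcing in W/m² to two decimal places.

CO₂: 5.35 × ln(540/276) = 5.35 × ln(1.95652) = 5.35 × 0.67117 = 3.5908 W/m².
CH₄: 0.036 × (√1757 − √759) = 0.036 × (41.9166 − 27.5500) = 0.036 × 14.3666 = 0.5172 W/m².
CFC-12: ΔF = 0.00032 × (392 − 5) = 0.00032 × 387 = 0.1238 W/m².
Total ΔF = 3.5908 + 0.5172 + 0.1238 = 4.2318 W/m².

ΔF = 4.23 W/m²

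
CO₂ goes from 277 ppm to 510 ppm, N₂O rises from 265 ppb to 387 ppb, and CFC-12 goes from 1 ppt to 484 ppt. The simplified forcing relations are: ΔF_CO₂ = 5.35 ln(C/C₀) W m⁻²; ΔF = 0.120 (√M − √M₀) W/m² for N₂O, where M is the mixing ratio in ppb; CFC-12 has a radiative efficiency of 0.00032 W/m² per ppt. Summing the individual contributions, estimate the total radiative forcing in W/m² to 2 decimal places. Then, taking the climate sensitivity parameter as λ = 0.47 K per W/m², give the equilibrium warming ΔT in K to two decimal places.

CO₂: 5.35 × ln(510/277) = 5.35 × ln(1.84116) = 5.35 × 0.61040 = 3.2656 W/m².
N₂O: 0.120 × (√387 − √265) = 0.120 × (19.6723 − 16.2788) = 0.120 × 3.3935 = 0.4072 W/m².
CFC-12: ΔF = 0.00032 × (484 − 1) = 0.00032 × 483 = 0.1546 W/m².
Total ΔF = 3.2656 + 0.4072 + 0.1546 = 3.8274 W/m².
ΔT = λ ΔF = 0.47 × 3.83 = 1.8001 K.

ΔF = 3.83 W/m²; ΔT = 1.80 K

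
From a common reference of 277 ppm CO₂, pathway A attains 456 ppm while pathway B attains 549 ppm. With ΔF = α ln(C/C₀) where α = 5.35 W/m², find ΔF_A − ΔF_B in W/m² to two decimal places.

ΔF_A − ΔF_B = -0.99 W/m²

ΔF_A = 5.35 ln(456/277) = 5.35 × 0.49848 = 2.6669 W/m².
ΔF_B = 5.35 ln(549/277) = 5.35 × 0.68408 = 3.6598 W/m².
Difference: 2.6669 − 3.6598 = -0.9929 W/m².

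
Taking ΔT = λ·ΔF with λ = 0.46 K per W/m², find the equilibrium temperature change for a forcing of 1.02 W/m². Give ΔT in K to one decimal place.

ΔT = 0.5 K

ΔT = λ ΔF = 0.46 × 1.02 = 0.4692 K.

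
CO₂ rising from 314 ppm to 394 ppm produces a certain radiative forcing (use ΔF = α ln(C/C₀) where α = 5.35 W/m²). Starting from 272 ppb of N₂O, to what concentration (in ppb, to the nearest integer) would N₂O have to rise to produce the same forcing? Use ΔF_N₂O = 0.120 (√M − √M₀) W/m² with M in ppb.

M ≈ 708 ppb

CO₂ forcing: 5.35 × ln(394/314) = 5.35 × 0.226958 = 1.21423 W/m².
Set 0.120(√M − √272) = 1.21423: √M = 1.21423/0.120 + √272 = 10.1186 + 16.4924 = 26.6110.
M = (26.6110)² = 708.15 ppb.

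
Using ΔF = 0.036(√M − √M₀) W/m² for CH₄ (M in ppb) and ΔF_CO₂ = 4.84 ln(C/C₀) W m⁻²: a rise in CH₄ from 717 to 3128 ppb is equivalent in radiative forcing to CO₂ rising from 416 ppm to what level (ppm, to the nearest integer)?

C ≈ 517 ppm

CH₄ forcing: 0.036 × (√3128 − √717) = 0.036 × (55.9285 − 26.7769) = 0.036 × 29.1516 = 1.04946 W/m².
Set 4.84 ln(C/416) = 1.04946: ln(C/416) = 1.04946/4.84 = 0.21683, so C = 416 × e^0.21683 = 416 × 1.24213 = 516.73 ppm.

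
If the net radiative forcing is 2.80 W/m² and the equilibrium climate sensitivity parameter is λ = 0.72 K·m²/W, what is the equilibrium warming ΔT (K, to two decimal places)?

ΔT = λ ΔF = 0.72 × 2.80 = 2.0160 K.

ΔT = 2.02 K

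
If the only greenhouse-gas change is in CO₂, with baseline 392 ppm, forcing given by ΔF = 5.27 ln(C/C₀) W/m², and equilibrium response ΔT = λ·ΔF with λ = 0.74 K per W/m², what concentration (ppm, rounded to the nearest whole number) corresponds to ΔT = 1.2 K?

C ≈ 533 ppm

Required forcing: ΔF = ΔT/λ = 1.2/0.74 = 1.6216 W/m².
Then ln(C/392) = ΔF/5.27 = 1.6216/5.27 = 0.30770.
So C = 392 × e^0.30770 = 392 × 1.36029 = 533.23 ppm.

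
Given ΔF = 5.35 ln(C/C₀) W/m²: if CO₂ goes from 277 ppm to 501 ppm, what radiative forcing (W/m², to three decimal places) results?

CO₂: 5.35 × ln(501/277) = 5.35 × ln(1.80866) = 5.35 × 0.59259 = 3.1704 W/m².

ΔF = 3.170 W/m²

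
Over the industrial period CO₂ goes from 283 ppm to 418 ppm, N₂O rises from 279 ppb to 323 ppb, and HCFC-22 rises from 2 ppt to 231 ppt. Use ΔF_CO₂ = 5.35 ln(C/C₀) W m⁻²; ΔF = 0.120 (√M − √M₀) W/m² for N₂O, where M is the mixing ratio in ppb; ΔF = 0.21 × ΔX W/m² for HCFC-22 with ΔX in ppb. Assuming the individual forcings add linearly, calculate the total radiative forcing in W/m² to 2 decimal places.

ΔF = 2.29 W/m²

CO₂: 5.35 × ln(418/283) = 5.35 × ln(1.47703) = 5.35 × 0.39003 = 2.0867 W/m².
N₂O: 0.120 × (√323 − √279) = 0.120 × (17.9722 − 16.7033) = 0.120 × 1.2689 = 0.1523 W/m².
HCFC-22: Δ = 231 − 2 = 229 ppt = 0.229 ppb; ΔF = 0.21 × 0.229 = 0.0481 W/m².
Total ΔF = 2.0867 + 0.1523 + 0.0481 = 2.2871 W/m².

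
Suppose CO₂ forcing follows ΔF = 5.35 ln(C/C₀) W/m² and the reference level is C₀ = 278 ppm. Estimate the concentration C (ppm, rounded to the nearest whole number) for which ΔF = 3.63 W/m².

C ≈ 548 ppm

Set 5.35 ln(C/278) = 3.63, so ln(C/278) = 3.63/5.35 = 0.67850.
Then C/278 = e^0.67850 = 1.97092, giving C = 278 × 1.97092 = 547.92 ppm.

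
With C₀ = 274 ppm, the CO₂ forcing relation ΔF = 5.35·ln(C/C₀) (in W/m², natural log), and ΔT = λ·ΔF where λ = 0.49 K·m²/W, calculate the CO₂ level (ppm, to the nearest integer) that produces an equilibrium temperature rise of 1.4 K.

Required forcing: ΔF = ΔT/λ = 1.4/0.49 = 2.8571 W/m².
Then ln(C/274) = ΔF/5.35 = 2.8571/5.35 = 0.53404.
So C = 274 × e^0.53404 = 274 × 1.70581 = 467.39 ppm.

C ≈ 467 ppm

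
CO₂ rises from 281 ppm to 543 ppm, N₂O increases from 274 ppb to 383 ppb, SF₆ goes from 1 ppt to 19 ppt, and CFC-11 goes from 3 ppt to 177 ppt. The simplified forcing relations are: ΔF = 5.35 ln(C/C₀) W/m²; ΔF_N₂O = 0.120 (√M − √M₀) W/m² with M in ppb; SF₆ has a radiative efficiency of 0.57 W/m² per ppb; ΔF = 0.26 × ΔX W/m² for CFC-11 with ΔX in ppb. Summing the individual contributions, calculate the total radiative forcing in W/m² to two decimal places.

ΔF = 3.94 W/m²

CO₂: 5.35 × ln(543/281) = 5.35 × ln(1.93238) = 5.35 × 0.65875 = 3.5243 W/m².
N₂O: 0.120 × (√383 − √274) = 0.120 × (19.5704 − 16.5529) = 0.120 × 3.0175 = 0.3621 W/m².
SF₆: Δ = 19 − 1 = 18 ppt = 0.018 ppb; ΔF = 0.57 × 0.018 = 0.0103 W/m².
CFC-11: Δ = 177 − 3 = 174 ppt = 0.174 ppb; ΔF = 0.26 × 0.174 = 0.0452 W/m².
Total ΔF = 3.5243 + 0.3621 + 0.0103 + 0.0452 = 3.9419 W/m².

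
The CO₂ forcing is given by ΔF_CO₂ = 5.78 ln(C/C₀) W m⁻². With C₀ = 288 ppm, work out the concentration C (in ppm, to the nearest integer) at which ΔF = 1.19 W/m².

C ≈ 354 ppm

Set 5.78 ln(C/288) = 1.19, so ln(C/288) = 1.19/5.78 = 0.20588.
Then C/288 = e^0.20588 = 1.22861, giving C = 288 × 1.22861 = 353.84 ppm.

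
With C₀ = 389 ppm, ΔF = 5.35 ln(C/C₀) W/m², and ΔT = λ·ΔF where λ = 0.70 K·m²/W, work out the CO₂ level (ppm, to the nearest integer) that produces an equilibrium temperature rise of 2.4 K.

C ≈ 738 ppm

Required forcing: ΔF = ΔT/λ = 2.4/0.70 = 3.4286 W/m².
Then ln(C/389) = ΔF/5.35 = 3.4286/5.35 = 0.64086.
So C = 389 × e^0.64086 = 389 × 1.89811 = 738.36 ppm.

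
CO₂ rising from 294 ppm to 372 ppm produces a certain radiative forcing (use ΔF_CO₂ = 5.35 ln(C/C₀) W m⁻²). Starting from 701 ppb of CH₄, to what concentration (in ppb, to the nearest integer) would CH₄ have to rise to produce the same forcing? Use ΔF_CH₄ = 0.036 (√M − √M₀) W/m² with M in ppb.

CO₂ forcing: 5.35 × ln(372/294) = 5.35 × 0.235314 = 1.25893 W/m².
Set 0.036(√M − √701) = 1.25893: √M = 1.25893/0.036 + √701 = 34.9703 + 26.4764 = 61.4467.
M = (61.4467)² = 3775.70 ppb.

M ≈ 3776 ppb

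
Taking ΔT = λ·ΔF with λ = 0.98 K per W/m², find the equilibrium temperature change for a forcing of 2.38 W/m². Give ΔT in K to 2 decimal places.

ΔT = λ ΔF = 0.98 × 2.38 = 2.3324 K.

ΔT = 2.33 K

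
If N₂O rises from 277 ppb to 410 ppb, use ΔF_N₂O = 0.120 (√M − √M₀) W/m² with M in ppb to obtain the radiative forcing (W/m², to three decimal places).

ΔF = 0.433 W/m²

N₂O: 0.120 × (√410 − √277) = 0.120 × (20.2485 − 16.6433) = 0.120 × 3.6052 = 0.4326 W/m².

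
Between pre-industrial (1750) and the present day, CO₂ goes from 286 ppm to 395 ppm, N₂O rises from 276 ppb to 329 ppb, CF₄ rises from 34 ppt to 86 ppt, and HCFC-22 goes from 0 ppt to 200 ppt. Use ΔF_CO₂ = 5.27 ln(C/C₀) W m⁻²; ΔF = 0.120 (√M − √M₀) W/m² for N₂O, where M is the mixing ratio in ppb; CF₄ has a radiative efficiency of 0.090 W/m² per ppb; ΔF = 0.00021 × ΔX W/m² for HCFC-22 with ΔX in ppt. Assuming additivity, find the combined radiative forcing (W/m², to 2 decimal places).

CO₂: 5.27 × ln(395/286) = 5.27 × ln(1.38112) = 5.27 × 0.32289 = 1.7016 W/m².
N₂O: 0.120 × (√329 − √276) = 0.120 × (18.1384 − 16.6132) = 0.120 × 1.5252 = 0.1830 W/m².
CF₄: Δ = 86 − 34 = 52 ppt = 0.052 ppb; ΔF = 0.090 × 0.052 = 0.0047 W/m².
HCFC-22: ΔF = 0.00021 × (200 − 0) = 0.00021 × 200 = 0.0420 W/m².
Total ΔF = 1.7016 + 0.1830 + 0.0047 + 0.0420 = 1.9313 W/m².

ΔF = 1.93 W/m²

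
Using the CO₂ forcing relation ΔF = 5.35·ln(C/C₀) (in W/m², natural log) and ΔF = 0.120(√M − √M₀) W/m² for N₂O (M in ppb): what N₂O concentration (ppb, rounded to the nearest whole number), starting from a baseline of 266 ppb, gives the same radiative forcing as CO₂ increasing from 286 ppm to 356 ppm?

CO₂ forcing: 5.35 × ln(356/286) = 5.35 × 0.218939 = 1.17132 W/m².
Set 0.120(√M − √266) = 1.17132: √M = 1.17132/0.120 + √266 = 9.7610 + 16.3095 = 26.0705.
M = (26.0705)² = 679.67 ppb.

M ≈ 680 ppb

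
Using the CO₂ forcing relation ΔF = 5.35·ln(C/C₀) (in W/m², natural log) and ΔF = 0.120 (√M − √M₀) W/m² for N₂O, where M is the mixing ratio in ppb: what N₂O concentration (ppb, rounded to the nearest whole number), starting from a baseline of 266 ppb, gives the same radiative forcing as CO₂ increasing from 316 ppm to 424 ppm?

CO₂ forcing: 5.35 × ln(424/316) = 5.35 × 0.293991 = 1.57285 W/m².
Set 0.120(√M − √266) = 1.57285: √M = 1.57285/0.120 + √266 = 13.1071 + 16.3095 = 29.4166.
M = (29.4166)² = 865.34 ppb.

M ≈ 865 ppb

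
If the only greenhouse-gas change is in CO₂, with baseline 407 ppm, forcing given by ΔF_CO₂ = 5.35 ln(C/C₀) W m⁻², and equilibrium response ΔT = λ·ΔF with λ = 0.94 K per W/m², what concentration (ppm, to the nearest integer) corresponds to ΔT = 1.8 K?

C ≈ 582 ppm

Required forcing: ΔF = ΔT/λ = 1.8/0.94 = 1.9149 W/m².
Then ln(C/407) = ΔF/5.35 = 1.9149/5.35 = 0.35793.
So C = 407 × e^0.35793 = 407 × 1.43037 = 582.16 ppm.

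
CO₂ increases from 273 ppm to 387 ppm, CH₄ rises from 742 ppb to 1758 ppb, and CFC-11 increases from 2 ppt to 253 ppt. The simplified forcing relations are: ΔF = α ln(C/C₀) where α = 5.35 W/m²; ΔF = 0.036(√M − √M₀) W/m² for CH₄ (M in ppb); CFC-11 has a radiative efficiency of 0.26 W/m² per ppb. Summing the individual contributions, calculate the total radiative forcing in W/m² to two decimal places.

ΔF = 2.46 W/m²

CO₂: 5.35 × ln(387/273) = 5.35 × ln(1.41758) = 5.35 × 0.34895 = 1.8669 W/m².
CH₄: 0.036 × (√1758 − √742) = 0.036 × (41.9285 − 27.2397) = 0.036 × 14.6888 = 0.5288 W/m².
CFC-11: Δ = 253 − 2 = 251 ppt = 0.251 ppb; ΔF = 0.26 × 0.251 = 0.0653 W/m².
Total ΔF = 1.8669 + 0.5288 + 0.0653 = 2.4610 W/m².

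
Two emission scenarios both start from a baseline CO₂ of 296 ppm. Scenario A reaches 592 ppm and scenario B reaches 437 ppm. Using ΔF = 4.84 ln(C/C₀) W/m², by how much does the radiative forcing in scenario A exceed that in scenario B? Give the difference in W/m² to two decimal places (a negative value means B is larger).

ΔF_A = 4.84 ln(592/296) = 4.84 × 0.69315 = 3.3548 W/m².
ΔF_B = 4.84 ln(437/296) = 4.84 × 0.38957 = 1.8855 W/m².
Difference: 3.3548 − 1.8855 = 1.4693 W/m².

ΔF_A − ΔF_B = 1.47 W/m²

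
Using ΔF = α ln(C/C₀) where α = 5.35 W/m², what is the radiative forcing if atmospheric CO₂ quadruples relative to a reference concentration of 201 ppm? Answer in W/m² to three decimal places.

ΔF = 7.417 W/m²

ΔF = 5.35 × ln(4) = 5.35 × 1.38629 = 7.4167 W/m².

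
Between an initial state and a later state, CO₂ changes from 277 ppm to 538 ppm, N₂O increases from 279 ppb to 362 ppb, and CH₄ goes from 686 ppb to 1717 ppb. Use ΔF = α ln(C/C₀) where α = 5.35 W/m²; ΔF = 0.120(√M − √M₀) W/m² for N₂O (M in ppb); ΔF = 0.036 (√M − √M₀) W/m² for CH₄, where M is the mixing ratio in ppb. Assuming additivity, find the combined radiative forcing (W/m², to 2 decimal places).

ΔF = 4.38 W/m²

CO₂: 5.35 × ln(538/277) = 5.35 × ln(1.94224) = 5.35 × 0.66384 = 3.5515 W/m².
N₂O: 0.120 × (√362 − √279) = 0.120 × (19.0263 − 16.7033) = 0.120 × 2.3230 = 0.2788 W/m².
CH₄: 0.036 × (√1717 − √686) = 0.036 × (41.4367 − 26.1916) = 0.036 × 15.2451 = 0.5488 W/m².
Total ΔF = 3.5515 + 0.2788 + 0.5488 = 4.3791 W/m².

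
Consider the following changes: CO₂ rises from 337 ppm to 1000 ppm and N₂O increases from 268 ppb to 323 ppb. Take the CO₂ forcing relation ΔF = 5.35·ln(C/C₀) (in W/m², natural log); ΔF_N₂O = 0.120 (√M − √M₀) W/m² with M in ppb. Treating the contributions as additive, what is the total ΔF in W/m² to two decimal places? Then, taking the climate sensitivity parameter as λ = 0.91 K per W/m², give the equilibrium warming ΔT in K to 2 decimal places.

ΔF = 6.01 W/m²; ΔT = 5.47 K

CO₂: 5.35 × ln(1000/337) = 5.35 × ln(2.96736) = 5.35 × 1.08767 = 5.8190 W/m².
N₂O: 0.120 × (√323 − √268) = 0.120 × (17.9722 − 16.3707) = 0.120 × 1.6015 = 0.1922 W/m².
Total ΔF = 5.8190 + 0.1922 = 6.0112 W/m².
ΔT = λ ΔF = 0.91 × 6.01 = 5.4691 K.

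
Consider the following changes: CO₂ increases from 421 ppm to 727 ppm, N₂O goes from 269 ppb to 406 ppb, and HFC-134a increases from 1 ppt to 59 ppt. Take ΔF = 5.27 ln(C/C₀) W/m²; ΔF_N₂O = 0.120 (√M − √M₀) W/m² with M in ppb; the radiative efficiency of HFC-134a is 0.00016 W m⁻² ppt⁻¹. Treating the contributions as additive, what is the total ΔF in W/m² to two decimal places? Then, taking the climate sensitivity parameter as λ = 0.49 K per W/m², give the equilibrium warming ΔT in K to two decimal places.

CO₂: 5.27 × ln(727/421) = 5.27 × ln(1.72684) = 5.27 × 0.54629 = 2.8789 W/m².
N₂O: 0.120 × (√406 − √269) = 0.120 × (20.1494 − 16.4012) = 0.120 × 3.7482 = 0.4498 W/m².
HFC-134a: ΔF = 0.00016 × (59 − 1) = 0.00016 × 58 = 0.0093 W/m².
Total ΔF = 2.8789 + 0.4498 + 0.0093 = 3.3380 W/m².
ΔT = λ ΔF = 0.49 × 3.34 = 1.6366 K.

ΔF = 3.34 W/m²; ΔT = 1.64 K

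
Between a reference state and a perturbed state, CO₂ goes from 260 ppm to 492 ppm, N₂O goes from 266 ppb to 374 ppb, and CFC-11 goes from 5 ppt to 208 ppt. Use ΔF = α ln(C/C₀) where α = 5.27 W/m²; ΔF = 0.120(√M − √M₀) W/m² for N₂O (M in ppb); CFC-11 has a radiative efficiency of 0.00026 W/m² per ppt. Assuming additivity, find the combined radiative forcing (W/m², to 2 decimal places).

ΔF = 3.78 W/m²

CO₂: 5.27 × ln(492/260) = 5.27 × ln(1.89231) = 5.27 × 0.63780 = 3.3612 W/m².
N₂O: 0.120 × (√374 − √266) = 0.120 × (19.3391 − 16.3095) = 0.120 × 3.0296 = 0.3636 W/m².
CFC-11: ΔF = 0.00026 × (208 − 5) = 0.00026 × 203 = 0.0528 W/m².
Total ΔF = 3.3612 + 0.3636 + 0.0528 = 3.7776 W/m².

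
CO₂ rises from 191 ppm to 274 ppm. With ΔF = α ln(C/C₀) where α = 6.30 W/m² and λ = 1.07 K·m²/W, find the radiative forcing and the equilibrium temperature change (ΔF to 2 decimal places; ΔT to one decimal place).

CO₂: 6.30 × ln(274/191) = 6.30 × ln(1.43455) = 6.30 × 0.36085 = 2.2734 W/m².
ΔT = λ ΔF = 1.07 × 2.27 = 2.4289 K.

ΔF = 2.27 W/m²; ΔT = 2.4 K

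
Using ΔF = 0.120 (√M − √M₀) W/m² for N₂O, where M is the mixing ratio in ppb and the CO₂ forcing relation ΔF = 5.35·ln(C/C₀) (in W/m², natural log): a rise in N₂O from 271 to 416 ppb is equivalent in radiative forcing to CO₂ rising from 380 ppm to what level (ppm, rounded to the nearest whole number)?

N₂O forcing: 0.120 × (√416 − √271) = 0.120 × (20.3961 − 16.4621) = 0.120 × 3.9340 = 0.47208 W/m².
Set 5.35 ln(C/380) = 0.47208: ln(C/380) = 0.47208/5.35 = 0.08824, so C = 380 × e^0.08824 = 380 × 1.09225 = 415.06 ppm.

C ≈ 415 ppm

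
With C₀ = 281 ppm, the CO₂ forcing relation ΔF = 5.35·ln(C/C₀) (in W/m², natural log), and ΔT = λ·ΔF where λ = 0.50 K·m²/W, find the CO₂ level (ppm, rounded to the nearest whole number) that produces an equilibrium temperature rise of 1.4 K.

C ≈ 474 ppm

Required forcing: ΔF = ΔT/λ = 1.4/0.50 = 2.8000 W/m².
Then ln(C/281) = ΔF/5.35 = 2.8000/5.35 = 0.52336.
So C = 281 × e^0.52336 = 281 × 1.68769 = 474.24 ppm.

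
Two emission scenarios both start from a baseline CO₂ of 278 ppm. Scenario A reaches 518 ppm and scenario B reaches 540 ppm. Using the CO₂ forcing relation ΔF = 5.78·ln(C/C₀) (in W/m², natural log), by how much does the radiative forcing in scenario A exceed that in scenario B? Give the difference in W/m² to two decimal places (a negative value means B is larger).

ΔF_A − ΔF_B = -0.24 W/m²

ΔF_A = 5.78 ln(518/278) = 5.78 × 0.62235 = 3.5972 W/m².
ΔF_B = 5.78 ln(540/278) = 5.78 × 0.66395 = 3.8376 W/m².
Difference: 3.5972 − 3.8376 = -0.2404 W/m².
(Equivalently, ΔF_A − ΔF_B = 5.78 ln(518/540) = 5.78 × -0.04159 = -0.2404 W/m².)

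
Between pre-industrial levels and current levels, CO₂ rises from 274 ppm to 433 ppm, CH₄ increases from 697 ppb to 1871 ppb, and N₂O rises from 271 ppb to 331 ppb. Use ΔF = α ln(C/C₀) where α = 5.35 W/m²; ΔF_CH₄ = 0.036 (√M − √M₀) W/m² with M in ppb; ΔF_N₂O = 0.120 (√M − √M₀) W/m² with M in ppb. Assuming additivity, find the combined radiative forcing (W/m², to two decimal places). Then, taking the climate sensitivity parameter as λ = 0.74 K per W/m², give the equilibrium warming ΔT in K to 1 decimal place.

CO₂: 5.35 × ln(433/274) = 5.35 × ln(1.58029) = 5.35 × 0.45761 = 2.4482 W/m².
CH₄: 0.036 × (√1871 − √697) = 0.036 × (43.2551 − 26.4008) = 0.036 × 16.8543 = 0.6068 W/m².
N₂O: 0.120 × (√331 − √271) = 0.120 × (18.1934 − 16.4621) = 0.120 × 1.7313 = 0.2078 W/m².
Total ΔF = 2.4482 + 0.6068 + 0.2078 = 3.2628 W/m².
ΔT = λ ΔF = 0.74 × 3.26 = 2.4124 K.

ΔF = 3.26 W/m²; ΔT = 2.4 K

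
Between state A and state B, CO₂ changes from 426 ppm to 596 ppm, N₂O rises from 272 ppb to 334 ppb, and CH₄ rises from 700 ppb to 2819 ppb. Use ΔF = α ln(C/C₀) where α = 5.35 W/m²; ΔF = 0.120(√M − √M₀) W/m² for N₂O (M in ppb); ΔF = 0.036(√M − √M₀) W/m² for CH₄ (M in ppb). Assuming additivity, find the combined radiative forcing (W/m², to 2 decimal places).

ΔF = 2.97 W/m²

CO₂: 5.35 × ln(596/426) = 5.35 × ln(1.39906) = 5.35 × 0.33580 = 1.7965 W/m².
N₂O: 0.120 × (√334 − √272) = 0.120 × (18.2757 − 16.4924) = 0.120 × 1.7833 = 0.2140 W/m².
CH₄: 0.036 × (√2819 − √700) = 0.036 × (53.0943 − 26.4575) = 0.036 × 26.6368 = 0.9589 W/m².
Total ΔF = 1.7965 + 0.2140 + 0.9589 = 2.9694 W/m².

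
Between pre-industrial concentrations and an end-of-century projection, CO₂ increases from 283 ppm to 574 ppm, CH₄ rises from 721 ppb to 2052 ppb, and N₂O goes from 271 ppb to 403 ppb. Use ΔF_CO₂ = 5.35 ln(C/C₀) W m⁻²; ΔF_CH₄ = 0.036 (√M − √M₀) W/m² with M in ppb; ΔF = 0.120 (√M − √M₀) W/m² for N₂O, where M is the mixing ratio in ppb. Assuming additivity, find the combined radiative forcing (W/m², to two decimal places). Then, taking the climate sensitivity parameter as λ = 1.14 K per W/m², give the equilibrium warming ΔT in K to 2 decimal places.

CO₂: 5.35 × ln(574/283) = 5.35 × ln(2.02827) = 5.35 × 0.70718 = 3.7834 W/m².
CH₄: 0.036 × (√2052 − √721) = 0.036 × (45.2990 − 26.8514) = 0.036 × 18.4476 = 0.6641 W/m².
N₂O: 0.120 × (√403 − √271) = 0.120 × (20.0749 − 16.4621) = 0.120 × 3.6128 = 0.4335 W/m².
Total ΔF = 3.7834 + 0.6641 + 0.4335 = 4.8810 W/m².
ΔT = λ ΔF = 1.14 × 4.88 = 5.5632 K.

ΔF = 4.88 W/m²; ΔT = 5.56 K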